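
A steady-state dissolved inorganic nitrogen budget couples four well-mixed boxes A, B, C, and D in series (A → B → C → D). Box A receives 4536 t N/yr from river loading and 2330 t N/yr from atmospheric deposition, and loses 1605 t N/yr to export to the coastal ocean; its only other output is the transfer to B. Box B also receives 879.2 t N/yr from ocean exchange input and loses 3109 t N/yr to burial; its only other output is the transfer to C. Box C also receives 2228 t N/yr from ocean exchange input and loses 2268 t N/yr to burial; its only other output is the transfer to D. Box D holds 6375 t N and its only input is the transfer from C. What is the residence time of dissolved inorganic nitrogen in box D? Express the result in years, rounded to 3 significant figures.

Box A: F(A→B) = (4536 + 2330) − 1605 = 5261.0 t N/yr.
Box B: F(B→C) = (5261.0 + 879.2) − 3109 = 3031.2 t N/yr.
Box C: F(C→D) = (3031.2 + 2228) − 2268 = 2991.2 t N/yr.
Box D throughput = its input = 2991.2 t N/yr; τ = 6375 / 2991.2 = 2.131 yr.

2.13 yr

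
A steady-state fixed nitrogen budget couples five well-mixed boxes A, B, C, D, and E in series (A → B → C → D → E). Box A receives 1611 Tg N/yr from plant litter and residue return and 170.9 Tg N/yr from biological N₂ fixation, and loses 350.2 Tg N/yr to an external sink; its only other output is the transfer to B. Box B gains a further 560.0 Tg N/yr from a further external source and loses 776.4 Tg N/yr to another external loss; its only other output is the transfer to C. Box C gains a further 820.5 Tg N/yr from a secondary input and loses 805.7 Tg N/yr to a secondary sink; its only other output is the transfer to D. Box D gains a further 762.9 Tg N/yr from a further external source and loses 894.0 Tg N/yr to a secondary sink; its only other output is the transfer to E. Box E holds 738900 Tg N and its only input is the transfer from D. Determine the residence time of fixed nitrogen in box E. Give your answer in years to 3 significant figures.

Box A: F(A→B) = (1611 + 170.9) − 350.2 = 1431.7 Tg N/yr.
Box B: F(B→C) = (1431.7 + 560.0) − 776.4 = 1215.3 Tg N/yr.
Box C: F(C→D) = (1215.3 + 820.5) − 805.7 = 1230.1 Tg N/yr.
Box D: F(D→E) = (1230.1 + 762.9) − 894.0 = 1099.0 Tg N/yr.
Box E throughput = its input = 1099.0 Tg N/yr; τ = 738900 / 1099.0 = 672.3 yr.

672 yr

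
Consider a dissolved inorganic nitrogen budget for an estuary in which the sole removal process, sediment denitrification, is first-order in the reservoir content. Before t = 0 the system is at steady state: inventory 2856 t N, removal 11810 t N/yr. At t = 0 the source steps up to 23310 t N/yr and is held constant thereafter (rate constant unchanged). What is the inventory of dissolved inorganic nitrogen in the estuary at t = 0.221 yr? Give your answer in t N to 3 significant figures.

Residence time τ = M₀/F₀ = 0.2418 yr. The eventual steady state is M_∞ = M₀·(F₁/F₀) = 2856 × 23310/11810 = 5637.0 t N.
The anomaly ΔM(t) = M(t) − M_∞ decays as ΔM₀·e^(−t/τ) with ΔM₀ = 2856 − 5637.0 = −2781 t N.
At t = 0.221 yr, e^(−t/τ) = e^(−0.9139) = 0.4010, so ΔM = −1115 t N and M = 5637.0 − 1115 = 4521.9 t N.

4520 t N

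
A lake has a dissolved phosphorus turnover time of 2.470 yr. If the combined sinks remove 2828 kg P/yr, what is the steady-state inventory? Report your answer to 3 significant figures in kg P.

6990 kg P

τ = M/F ⇒ M = τ × F = 2.470 × 2828 = 6985 kg P.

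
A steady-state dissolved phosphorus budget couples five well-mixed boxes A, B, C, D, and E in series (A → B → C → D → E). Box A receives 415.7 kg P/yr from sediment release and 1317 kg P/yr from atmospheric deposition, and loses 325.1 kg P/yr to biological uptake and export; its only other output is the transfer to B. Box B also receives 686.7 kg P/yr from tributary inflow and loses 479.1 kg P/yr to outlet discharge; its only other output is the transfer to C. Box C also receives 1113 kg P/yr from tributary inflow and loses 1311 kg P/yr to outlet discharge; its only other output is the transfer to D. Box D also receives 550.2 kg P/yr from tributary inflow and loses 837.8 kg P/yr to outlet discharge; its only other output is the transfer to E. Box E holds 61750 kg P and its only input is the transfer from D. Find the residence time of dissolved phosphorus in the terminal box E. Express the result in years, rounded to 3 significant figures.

Box A: F(A→B) = (415.7 + 1317) − 325.1 = 1407.6 kg P/yr.
Box B: F(B→C) = (1407.6 + 686.7) − 479.1 = 1615.2 kg P/yr.
Box C: F(C→D) = (1615.2 + 1113) − 1311 = 1417.2 kg P/yr.
Box D: F(D→E) = (1417.2 + 550.2) − 837.8 = 1129.6 kg P/yr.
Box E throughput = its input = 1129.6 kg P/yr; τ = 61750 / 1129.6 = 54.67 yr.

54.7 yr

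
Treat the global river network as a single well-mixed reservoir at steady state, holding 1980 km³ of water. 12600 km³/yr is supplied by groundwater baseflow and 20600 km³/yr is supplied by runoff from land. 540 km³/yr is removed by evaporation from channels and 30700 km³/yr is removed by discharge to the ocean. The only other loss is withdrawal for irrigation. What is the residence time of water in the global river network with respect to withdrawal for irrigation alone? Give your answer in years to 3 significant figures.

1.01 yr

At steady state ΣF_in = ΣF_out.
ΣF_in = 12600 + 20600 = 33200 km³/yr.
Withdrawal for irrigation flux = ΣF_in − (540 + 30700) = 33200 − 31240 = 1960 km³/yr.
τ = M / F = 1980 / 1960 = 1.010 yr.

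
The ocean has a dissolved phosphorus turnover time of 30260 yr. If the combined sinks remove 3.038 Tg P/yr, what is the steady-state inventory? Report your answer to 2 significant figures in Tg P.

92000 Tg P

τ = M/F ⇒ M = τ × F = 30260 × 3.038 = 91930 Tg P.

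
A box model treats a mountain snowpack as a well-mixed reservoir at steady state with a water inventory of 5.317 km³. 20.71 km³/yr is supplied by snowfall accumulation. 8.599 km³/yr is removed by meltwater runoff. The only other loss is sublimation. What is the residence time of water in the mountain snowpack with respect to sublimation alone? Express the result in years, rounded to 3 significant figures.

0.439 yr

At steady state ΣF_in = ΣF_out.
ΣF_in = 20.710 km³/yr.
Sublimation flux = ΣF_in − (8.599) = 20.710 − 8.599 = 12.11 km³/yr.
τ = M / F = 5.317 / 12.11 = 0.4390 yr.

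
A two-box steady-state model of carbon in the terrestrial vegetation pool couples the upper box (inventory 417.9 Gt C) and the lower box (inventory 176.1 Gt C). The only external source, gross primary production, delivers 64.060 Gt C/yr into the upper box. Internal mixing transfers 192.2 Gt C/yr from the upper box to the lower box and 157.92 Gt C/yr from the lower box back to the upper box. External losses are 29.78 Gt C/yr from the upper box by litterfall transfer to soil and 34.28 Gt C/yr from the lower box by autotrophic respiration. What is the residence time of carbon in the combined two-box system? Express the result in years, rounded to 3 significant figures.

9.27 yr

For the system as a whole, the A↔B exchange is internal and contributes nothing to the throughput; only the external sinks remove mass.
M_total = 417.9 + 176.1 = 594.00 Gt C.
ΣF_external_out = 29.78 + 34.28 = 64.060 Gt C/yr.
τ = M_total / ΣF_ext = 594.00 / 64.060 = 9.273 yr.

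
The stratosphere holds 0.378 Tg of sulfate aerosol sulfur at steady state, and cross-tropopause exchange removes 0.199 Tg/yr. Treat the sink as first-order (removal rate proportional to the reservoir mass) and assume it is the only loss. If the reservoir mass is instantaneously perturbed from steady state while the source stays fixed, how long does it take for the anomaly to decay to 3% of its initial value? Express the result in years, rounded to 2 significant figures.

6.7 yr

For a linear reservoir the anomaly decays as exp(−t/τ) with τ = M/F = 0.378/0.199 = 1.899 yr.
exp(−t/τ) = 0.03 ⇒ t = −τ ln(0.03) = 1.899 × 3.507 = 6.661 yr.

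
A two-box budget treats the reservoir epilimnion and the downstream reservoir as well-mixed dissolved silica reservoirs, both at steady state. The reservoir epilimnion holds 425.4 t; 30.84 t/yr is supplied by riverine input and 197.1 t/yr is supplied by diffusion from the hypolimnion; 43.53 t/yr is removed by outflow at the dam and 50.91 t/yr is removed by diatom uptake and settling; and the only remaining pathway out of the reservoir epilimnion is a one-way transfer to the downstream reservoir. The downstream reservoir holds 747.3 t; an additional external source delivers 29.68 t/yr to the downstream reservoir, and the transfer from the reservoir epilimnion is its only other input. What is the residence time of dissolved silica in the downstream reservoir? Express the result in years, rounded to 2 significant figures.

Balance the reservoir epilimnion: ΣF_in = 30.84 + 197.1 = 227.94 t/yr.
Transfer to the downstream reservoir = ΣF_in − (43.53 + 50.91) = 133.50 t/yr.
Total input to the downstream reservoir = 133.50 + 29.68 = 163.18 t/yr; at steady state this equals its total output.
τ = M / F = 747.3 / 163.18 = 4.580 yr.

4.6 yr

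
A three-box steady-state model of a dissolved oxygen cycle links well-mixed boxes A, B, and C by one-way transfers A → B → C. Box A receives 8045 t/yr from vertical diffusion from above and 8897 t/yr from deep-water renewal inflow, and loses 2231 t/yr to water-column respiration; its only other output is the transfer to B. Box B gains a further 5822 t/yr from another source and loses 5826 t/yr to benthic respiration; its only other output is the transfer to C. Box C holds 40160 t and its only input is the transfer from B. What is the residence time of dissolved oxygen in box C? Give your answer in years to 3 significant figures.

2.73 yr

Box A: F(A→B) = (8045 + 8897) − 2231 = 14711 t/yr.
Box B: F(B→C) = (14711 + 5822) − 5826 = 14707 t/yr.
Box C throughput = its input = 14707 t/yr; τ = 40160 / 14707 = 2.731 yr.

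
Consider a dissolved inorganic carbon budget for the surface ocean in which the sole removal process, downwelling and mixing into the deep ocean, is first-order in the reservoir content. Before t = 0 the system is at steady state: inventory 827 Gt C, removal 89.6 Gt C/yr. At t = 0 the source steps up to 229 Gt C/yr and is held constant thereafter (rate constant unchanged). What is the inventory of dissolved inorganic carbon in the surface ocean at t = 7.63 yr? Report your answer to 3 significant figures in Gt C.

1550 Gt C

τ = M₀/F₀ = 827/89.6 = 9.230 yr; rate constant k = 1/τ.
New steady state M_∞ = F₁/k = F₁·τ = 229 × 9.230 = 2113.6 Gt C.
M(t) = M_∞ + (M₀ − M_∞)·e^(−t/τ); t/τ = 7.63/9.230 = 0.8267, so e^(−t/τ) = 0.4375.
M(t) = 2113.6 − 1287 × 0.4375 = 1550.7 Gt C.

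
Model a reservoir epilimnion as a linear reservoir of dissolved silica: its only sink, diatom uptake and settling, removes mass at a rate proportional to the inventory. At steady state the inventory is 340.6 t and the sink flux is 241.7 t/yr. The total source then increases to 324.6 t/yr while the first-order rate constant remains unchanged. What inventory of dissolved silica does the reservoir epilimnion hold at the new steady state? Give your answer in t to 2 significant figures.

460 t

Rate constant k = F/M = 241.7 / 340.6 = 0.7096 yr⁻¹.
At the new steady state, source = k·M_new ⇒ M_new = 324.6 / 0.7096 = 457.4 t.
(Equivalently M_new = M × F_new/F_old = 340.6 × 324.6/241.7.)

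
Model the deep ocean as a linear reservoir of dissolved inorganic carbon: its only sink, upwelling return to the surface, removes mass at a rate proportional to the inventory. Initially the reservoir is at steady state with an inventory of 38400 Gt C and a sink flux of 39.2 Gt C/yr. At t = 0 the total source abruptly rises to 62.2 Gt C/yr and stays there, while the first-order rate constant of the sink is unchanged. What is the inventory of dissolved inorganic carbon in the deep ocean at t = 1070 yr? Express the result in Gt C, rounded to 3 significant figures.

53400 Gt C

Residence time τ = M₀/F₀ = 979.6 yr. The eventual steady state is M_∞ = M₀·(F₁/F₀) = 38400 × 62.2/39.2 = 60931 Gt C.
The anomaly ΔM(t) = M(t) − M_∞ decays as ΔM₀·e^(−t/τ) with ΔM₀ = 38400 − 60931 = −22530 Gt C.
At t = 1070 yr, e^(−t/τ) = e^(−1.092) = 0.3354, so ΔM = −7558 Gt C and M = 60931 − 7558 = 53373 Gt C.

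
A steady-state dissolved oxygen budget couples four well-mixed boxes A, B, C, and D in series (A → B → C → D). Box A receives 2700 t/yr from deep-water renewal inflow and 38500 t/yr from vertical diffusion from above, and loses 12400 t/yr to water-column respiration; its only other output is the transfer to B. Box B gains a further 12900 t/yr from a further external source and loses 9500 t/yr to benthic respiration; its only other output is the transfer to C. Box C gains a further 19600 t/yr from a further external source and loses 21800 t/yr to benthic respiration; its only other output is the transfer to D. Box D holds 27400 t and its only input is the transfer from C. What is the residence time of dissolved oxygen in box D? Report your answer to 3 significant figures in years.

0.913 yr

Box A: F(A→B) = (2700 + 38500) − 12400 = 28800 t/yr.
Box B: F(B→C) = (28800 + 12900) − 9500 = 32200 t/yr.
Box C: F(C→D) = (32200 + 19600) − 21800 = 30000 t/yr.
Box D throughput = its input = 30000 t/yr; τ = 27400 / 30000 = 0.9133 yr.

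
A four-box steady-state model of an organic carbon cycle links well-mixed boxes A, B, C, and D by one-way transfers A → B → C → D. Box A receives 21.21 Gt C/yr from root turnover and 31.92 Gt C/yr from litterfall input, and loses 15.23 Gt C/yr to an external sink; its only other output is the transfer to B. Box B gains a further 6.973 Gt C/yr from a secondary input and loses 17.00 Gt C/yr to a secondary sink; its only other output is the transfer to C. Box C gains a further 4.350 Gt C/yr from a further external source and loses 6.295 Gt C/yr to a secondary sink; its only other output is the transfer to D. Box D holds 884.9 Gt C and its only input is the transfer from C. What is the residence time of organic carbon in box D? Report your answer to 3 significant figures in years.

Box A: F(A→B) = (21.21 + 31.92) − 15.23 = 37.900 Gt C/yr.
Box B: F(B→C) = (37.900 + 6.973) − 17.00 = 27.873 Gt C/yr.
Box C: F(C→D) = (27.873 + 4.350) − 6.295 = 25.928 Gt C/yr.
Box D throughput = its input = 25.928 Gt C/yr; τ = 884.9 / 25.928 = 34.13 yr.

34.1 yr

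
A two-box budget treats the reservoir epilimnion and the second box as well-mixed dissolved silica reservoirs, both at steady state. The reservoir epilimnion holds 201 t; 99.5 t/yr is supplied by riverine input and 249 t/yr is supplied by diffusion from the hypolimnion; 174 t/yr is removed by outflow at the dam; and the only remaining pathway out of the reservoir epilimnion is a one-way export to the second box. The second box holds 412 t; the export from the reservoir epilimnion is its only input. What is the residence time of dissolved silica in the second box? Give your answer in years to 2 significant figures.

2.4 yr

Balance the reservoir epilimnion: ΣF_in = 99.5 + 249 = 348.50 t/yr.
Export to the second box = ΣF_in − (174) = 174.50 t/yr.
At steady state the output of the second box equals its input, 174.50 t/yr.
τ = M / F = 412 / 174.50 = 2.361 yr.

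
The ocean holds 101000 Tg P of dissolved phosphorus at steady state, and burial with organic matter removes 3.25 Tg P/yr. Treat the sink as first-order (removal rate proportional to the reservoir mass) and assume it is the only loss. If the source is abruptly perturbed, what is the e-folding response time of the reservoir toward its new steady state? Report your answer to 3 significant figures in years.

31100 yr

For a linear reservoir the response time equals the residence time τ = M/F.
τ = 101000 / 3.25 = 31080 yr.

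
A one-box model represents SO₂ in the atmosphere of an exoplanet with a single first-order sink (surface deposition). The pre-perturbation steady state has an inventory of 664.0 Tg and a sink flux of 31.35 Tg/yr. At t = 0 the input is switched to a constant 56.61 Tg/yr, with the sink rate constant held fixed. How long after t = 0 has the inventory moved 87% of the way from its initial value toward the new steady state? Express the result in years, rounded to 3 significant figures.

43.2 yr

τ = M₀/F₀ = 664.0/31.35 = 21.18 yr.
The remaining gap fraction is e^(−t/τ); 87% covered ⇒ e^(−t/τ) = 0.130.
t = −τ ln(0.130) = 21.18 × 2.040 = 43.21 yr.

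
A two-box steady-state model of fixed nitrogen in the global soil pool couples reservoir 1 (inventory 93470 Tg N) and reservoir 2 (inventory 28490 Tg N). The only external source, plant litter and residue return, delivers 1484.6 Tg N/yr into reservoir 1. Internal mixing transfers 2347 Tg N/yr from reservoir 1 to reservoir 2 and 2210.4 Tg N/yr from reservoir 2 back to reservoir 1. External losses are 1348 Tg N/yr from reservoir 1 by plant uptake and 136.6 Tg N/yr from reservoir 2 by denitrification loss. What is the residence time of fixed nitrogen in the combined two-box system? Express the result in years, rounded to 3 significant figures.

Treat the two boxes together as one reservoir: the mixing fluxes between them are internal recycling, so τ = ΣM / Σ(external losses).
M_total = 93470 + 28490 = 121960 Tg N.
ΣF_external_out = 1348 + 136.6 = 1484.6 Tg N/yr.
τ = M_total / ΣF_ext = 121960 / 1484.6 = 82.15 yr.

82.2 yr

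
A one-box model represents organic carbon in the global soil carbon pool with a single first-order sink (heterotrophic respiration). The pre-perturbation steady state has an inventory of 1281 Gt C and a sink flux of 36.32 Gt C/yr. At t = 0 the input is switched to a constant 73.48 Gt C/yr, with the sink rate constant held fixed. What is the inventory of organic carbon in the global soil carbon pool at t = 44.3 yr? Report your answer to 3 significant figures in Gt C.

2220 Gt C

τ = M₀/F₀ = 1281/36.32 = 35.27 yr; rate constant k = 1/τ.
New steady state M_∞ = F₁/k = F₁·τ = 73.48 × 35.27 = 2591.6 Gt C.
M(t) = M_∞ + (M₀ − M_∞)·e^(−t/τ); t/τ = 44.3/35.27 = 1.256, so e^(−t/τ) = 0.2848.
M(t) = 2591.6 − 1311 × 0.2848 = 2218.4 Gt C.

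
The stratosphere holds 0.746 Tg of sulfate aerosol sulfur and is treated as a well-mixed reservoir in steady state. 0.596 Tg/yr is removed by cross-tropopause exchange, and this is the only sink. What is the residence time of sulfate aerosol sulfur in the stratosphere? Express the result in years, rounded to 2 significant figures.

1.3 yr

τ = M / F = 0.746 / 0.596 = 1.252 yr.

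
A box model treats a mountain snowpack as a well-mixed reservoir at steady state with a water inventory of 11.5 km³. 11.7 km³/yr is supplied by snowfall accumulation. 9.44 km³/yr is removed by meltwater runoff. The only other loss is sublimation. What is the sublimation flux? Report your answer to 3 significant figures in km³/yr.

At steady state ΣF_in = ΣF_out.
ΣF_in = 11.700 km³/yr.
Sublimation flux = ΣF_in − (9.44) = 11.700 − 9.440 = 2.260 km³/yr.

2.26 km³/yr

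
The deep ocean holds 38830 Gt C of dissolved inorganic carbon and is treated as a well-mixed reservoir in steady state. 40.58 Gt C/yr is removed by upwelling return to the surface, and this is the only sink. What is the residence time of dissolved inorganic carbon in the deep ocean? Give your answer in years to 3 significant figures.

τ = M / F = 38830 / 40.58 = 956.9 yr.

957 yr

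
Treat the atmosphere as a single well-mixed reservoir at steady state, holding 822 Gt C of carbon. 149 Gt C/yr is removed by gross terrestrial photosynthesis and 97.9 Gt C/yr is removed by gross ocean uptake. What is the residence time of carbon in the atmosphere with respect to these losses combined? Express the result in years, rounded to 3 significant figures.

3.33 yr

Total removal = 149.0 + 97.90 = 246.90 Gt C/yr.
τ = M / ΣF_out = 822 / 246.90 = 3.329 yr.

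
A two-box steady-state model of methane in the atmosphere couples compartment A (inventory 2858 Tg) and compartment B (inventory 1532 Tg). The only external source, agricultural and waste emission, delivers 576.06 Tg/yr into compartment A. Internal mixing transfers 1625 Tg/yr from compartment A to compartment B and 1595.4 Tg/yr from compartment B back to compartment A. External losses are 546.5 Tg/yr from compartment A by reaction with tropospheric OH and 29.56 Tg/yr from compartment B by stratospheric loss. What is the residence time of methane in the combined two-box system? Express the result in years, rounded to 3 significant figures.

Treat the two boxes together as one reservoir: the mixing fluxes between them are internal recycling, so τ = ΣM / Σ(external losses).
M_total = 2858 + 1532 = 4390.0 Tg.
ΣF_external_out = 546.5 + 29.56 = 576.06 Tg/yr.
τ = M_total / ΣF_ext = 4390.0 / 576.06 = 7.621 yr.

7.62 yr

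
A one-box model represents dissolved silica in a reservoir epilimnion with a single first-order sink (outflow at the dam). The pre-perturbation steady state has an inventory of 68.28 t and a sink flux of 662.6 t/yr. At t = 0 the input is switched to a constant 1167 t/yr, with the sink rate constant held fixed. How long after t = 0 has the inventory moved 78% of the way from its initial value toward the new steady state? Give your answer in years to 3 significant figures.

0.156 yr

τ = M₀/F₀ = 68.28/662.6 = 0.1030 yr.
The remaining gap fraction is e^(−t/τ); 78% covered ⇒ e^(−t/τ) = 0.220.
t = −τ ln(0.220) = 0.1030 × 1.514 = 0.1560 yr.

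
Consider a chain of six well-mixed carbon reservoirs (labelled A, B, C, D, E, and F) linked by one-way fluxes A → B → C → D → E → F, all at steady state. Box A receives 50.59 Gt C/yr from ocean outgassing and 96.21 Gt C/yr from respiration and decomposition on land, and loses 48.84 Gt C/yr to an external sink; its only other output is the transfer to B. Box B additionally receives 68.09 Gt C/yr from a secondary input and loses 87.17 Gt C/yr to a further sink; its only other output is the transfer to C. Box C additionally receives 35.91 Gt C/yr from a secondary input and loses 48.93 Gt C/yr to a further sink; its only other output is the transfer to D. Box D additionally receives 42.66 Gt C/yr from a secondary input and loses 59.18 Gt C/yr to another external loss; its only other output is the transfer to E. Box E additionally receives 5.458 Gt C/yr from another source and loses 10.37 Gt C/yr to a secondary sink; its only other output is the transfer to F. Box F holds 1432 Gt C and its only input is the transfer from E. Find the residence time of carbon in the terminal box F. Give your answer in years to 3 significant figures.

32.2 yr

Box A: F(A→B) = (50.59 + 96.21) − 48.84 = 97.960 Gt C/yr.
Box B: F(B→C) = (97.960 + 68.09) − 87.17 = 78.880 Gt C/yr.
Box C: F(C→D) = (78.880 + 35.91) − 48.93 = 65.860 Gt C/yr.
Box D: F(D→E) = (65.860 + 42.66) − 59.18 = 49.340 Gt C/yr.
Box E: F(E→F) = (49.340 + 5.458) − 10.37 = 44.428 Gt C/yr.
Box F throughput = its input = 44.428 Gt C/yr; τ = 1432 / 44.428 = 32.23 yr.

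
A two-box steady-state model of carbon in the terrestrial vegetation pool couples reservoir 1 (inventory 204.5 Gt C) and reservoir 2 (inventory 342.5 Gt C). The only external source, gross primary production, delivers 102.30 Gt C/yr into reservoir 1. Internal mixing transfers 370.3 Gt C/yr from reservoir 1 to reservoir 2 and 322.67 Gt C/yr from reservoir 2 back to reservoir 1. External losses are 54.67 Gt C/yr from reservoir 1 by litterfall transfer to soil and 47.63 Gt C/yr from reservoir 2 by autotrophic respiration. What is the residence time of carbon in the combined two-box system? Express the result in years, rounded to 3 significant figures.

5.35 yr

For the system as a whole, the A↔B exchange is internal and contributes nothing to the throughput; only the external sinks remove mass.
M_total = 204.5 + 342.5 = 547.00 Gt C.
ΣF_external_out = 54.67 + 47.63 = 102.30 Gt C/yr.
τ = M_total / ΣF_ext = 547.00 / 102.30 = 5.347 yr.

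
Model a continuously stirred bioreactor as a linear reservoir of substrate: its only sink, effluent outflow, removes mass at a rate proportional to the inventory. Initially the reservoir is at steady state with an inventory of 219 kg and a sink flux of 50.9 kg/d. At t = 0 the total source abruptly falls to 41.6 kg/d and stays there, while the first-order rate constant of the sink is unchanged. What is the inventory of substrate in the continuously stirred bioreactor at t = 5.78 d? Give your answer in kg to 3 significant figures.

τ = M₀/F₀ = 219/50.9 = 4.303 d; rate constant k = 1/τ.
New steady state M_∞ = F₁/k = F₁·τ = 41.6 × 4.303 = 178.99 kg.
M(t) = M_∞ + (M₀ − M_∞)·e^(−t/τ); t/τ = 5.78/4.303 = 1.343, so e^(−t/τ) = 0.2610.
M(t) = 178.99 + 40.01 × 0.2610 = 189.43 kg.

189 kg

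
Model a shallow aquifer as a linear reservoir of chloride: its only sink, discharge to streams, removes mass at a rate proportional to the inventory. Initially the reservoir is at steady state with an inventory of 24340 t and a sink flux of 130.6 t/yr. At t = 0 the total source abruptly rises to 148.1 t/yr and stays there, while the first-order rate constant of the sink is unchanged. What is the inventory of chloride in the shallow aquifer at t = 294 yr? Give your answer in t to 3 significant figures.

26900 t

Residence time τ = M₀/F₀ = 186.4 yr. The eventual steady state is M_∞ = M₀·(F₁/F₀) = 24340 × 148.1/130.6 = 27601 t.
The anomaly ΔM(t) = M(t) − M_∞ decays as ΔM₀·e^(−t/τ) with ΔM₀ = 24340 − 27601 = −3261 t.
At t = 294 yr, e^(−t/τ) = e^(−1.578) = 0.2065, so ΔM = −673.5 t and M = 27601 − 673.5 = 26928 t.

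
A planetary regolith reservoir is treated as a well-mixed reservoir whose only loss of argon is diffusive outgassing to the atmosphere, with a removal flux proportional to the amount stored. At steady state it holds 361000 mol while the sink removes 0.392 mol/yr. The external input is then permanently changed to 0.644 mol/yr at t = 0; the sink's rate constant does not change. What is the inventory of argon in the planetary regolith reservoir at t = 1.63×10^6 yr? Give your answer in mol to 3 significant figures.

The sink rate constant is k = F₀/M₀ = 0.392/361000 = 1.086×10^-6 yr⁻¹.
Solving dM/dt = F₁ − kM with M(0) = M₀ gives M(t) = F₁/k + (M₀ − F₁/k)·e^(−kt).
F₁/k = 0.644/1.086×10^-6 = 593070 mol; kt = 1.086×10^-6 × 1.63×10^6 = 1.770, e^(−kt) = 0.1703.
M(1.63×10^6) = 593070 + (361000 − 593070) × 0.1703 = 593070 − 39530 = 553540 mol.

554000 mol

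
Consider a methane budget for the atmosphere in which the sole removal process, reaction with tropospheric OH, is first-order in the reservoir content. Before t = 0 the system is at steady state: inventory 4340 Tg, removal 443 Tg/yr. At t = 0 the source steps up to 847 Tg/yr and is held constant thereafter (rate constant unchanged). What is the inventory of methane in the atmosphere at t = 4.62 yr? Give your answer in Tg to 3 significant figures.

5830 Tg

The sink rate constant is k = F₀/M₀ = 443/4340 = 0.1021 yr⁻¹.
Solving dM/dt = F₁ − kM with M(0) = M₀ gives M(t) = F₁/k + (M₀ − F₁/k)·e^(−kt).
F₁/k = 847/0.1021 = 8297.9 Tg; kt = 0.1021 × 4.62 = 0.4716, e^(−kt) = 0.6240.
M(4.62) = 8297.9 + (4340 − 8297.9) × 0.6240 = 8297.9 − 2470 = 5828.1 Tg.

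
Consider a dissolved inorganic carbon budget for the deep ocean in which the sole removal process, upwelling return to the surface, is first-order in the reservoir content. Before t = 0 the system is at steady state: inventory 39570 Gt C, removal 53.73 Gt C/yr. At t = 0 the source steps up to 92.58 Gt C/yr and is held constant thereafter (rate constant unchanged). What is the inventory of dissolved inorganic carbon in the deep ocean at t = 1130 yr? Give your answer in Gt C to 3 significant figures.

62000 Gt C

τ = M₀/F₀ = 39570/53.73 = 736.5 yr; rate constant k = 1/τ.
New steady state M_∞ = F₁/k = F₁·τ = 92.58 × 736.5 = 68181 Gt C.
M(t) = M_∞ + (M₀ − M_∞)·e^(−t/τ); t/τ = 1130/736.5 = 1.534, so e^(−t/τ) = 0.2156.
M(t) = 68181 − 28610 × 0.2156 = 62013 Gt C.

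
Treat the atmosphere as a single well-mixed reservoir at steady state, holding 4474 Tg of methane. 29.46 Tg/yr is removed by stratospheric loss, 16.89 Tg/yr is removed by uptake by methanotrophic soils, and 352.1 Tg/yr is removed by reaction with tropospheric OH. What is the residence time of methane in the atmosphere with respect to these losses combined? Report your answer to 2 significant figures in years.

11 yr

Total removal = 29.46 + 16.89 + 352.1 = 398.45 Tg/yr.
τ = M / ΣF_out = 4474 / 398.45 = 11.23 yr.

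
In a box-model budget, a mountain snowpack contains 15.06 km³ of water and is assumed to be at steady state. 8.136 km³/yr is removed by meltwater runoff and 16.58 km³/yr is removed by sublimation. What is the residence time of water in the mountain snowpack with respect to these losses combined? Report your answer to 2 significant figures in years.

0.61 yr

Total removal = 8.136 + 16.58 = 24.716 km³/yr.
τ = M / ΣF_out = 15.06 / 24.716 = 0.6093 yr.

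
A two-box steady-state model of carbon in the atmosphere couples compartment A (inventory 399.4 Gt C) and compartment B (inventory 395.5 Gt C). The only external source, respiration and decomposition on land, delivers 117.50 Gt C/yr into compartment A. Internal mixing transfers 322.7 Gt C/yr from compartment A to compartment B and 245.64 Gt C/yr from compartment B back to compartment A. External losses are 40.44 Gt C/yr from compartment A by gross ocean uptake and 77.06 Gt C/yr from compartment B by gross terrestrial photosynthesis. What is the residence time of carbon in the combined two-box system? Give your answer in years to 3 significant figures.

For the system as a whole, the A↔B exchange is internal and contributes nothing to the throughput; only the external sinks remove mass.
M_total = 399.4 + 395.5 = 794.90 Gt C.
ΣF_external_out = 40.44 + 77.06 = 117.50 Gt C/yr.
τ = M_total / ΣF_ext = 794.90 / 117.50 = 6.765 yr.

6.77 yr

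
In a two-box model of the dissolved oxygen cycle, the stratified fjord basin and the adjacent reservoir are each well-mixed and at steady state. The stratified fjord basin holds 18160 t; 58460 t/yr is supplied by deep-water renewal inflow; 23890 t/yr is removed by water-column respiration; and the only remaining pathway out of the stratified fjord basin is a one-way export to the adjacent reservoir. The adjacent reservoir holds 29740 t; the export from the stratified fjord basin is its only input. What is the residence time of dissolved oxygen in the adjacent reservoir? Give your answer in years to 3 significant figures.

0.860 yr

Balance the stratified fjord basin: ΣF_in = 58460 t/yr.
Export to the adjacent reservoir = ΣF_in − (23890) = 34570 t/yr.
At steady state the output of the adjacent reservoir equals its input, 34570 t/yr.
τ = M / F = 29740 / 34570 = 0.8603 yr.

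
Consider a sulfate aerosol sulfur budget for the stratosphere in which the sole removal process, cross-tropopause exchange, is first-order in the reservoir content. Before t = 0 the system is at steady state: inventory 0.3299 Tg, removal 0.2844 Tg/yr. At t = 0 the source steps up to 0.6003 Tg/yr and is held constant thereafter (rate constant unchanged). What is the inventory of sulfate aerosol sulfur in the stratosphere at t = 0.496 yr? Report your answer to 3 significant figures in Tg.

Residence time τ = M₀/F₀ = 1.160 yr. The eventual steady state is M_∞ = M₀·(F₁/F₀) = 0.3299 × 0.6003/0.2844 = 0.69634 Tg.
The anomaly ΔM(t) = M(t) − M_∞ decays as ΔM₀·e^(−t/τ) with ΔM₀ = 0.3299 − 0.69634 = −0.3664 Tg.
At t = 0.496 yr, e^(−t/τ) = e^(−0.4276) = 0.6521, so ΔM = −0.2389 Tg and M = 0.69634 − 0.2389 = 0.45739 Tg.

0.457 Tg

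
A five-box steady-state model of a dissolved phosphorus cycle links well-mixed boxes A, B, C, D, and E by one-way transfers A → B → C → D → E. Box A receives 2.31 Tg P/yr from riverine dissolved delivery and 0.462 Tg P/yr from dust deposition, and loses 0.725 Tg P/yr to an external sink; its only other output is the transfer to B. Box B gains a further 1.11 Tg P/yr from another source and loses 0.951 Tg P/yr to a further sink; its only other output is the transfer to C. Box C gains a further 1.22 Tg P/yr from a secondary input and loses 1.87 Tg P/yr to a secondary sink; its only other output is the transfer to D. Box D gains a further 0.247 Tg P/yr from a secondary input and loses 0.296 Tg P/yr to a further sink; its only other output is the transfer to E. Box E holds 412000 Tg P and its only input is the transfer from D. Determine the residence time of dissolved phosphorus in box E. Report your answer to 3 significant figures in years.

273000 yr

Box A: F(A→B) = (2.31 + 0.462) − 0.725 = 2.0470 Tg P/yr.
Box B: F(B→C) = (2.0470 + 1.11) − 0.951 = 2.2060 Tg P/yr.
Box C: F(C→D) = (2.2060 + 1.22) − 1.87 = 1.5560 Tg P/yr.
Box D: F(D→E) = (1.5560 + 0.247) − 0.296 = 1.5070 Tg P/yr.
Box E throughput = its input = 1.5070 Tg P/yr; τ = 412000 / 1.5070 = 273400 yr.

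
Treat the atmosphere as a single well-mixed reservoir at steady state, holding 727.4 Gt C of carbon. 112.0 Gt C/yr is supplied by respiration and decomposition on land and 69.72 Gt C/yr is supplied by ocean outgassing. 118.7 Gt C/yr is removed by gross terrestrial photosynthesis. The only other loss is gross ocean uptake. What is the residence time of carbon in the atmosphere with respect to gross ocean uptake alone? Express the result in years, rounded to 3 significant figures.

At steady state ΣF_in = ΣF_out.
ΣF_in = 112.0 + 69.72 = 181.72 Gt C/yr.
Gross ocean uptake flux = ΣF_in − (118.7) = 181.72 − 118.7 = 63.02 Gt C/yr.
τ = M / F = 727.4 / 63.02 = 11.54 yr.

11.5 yr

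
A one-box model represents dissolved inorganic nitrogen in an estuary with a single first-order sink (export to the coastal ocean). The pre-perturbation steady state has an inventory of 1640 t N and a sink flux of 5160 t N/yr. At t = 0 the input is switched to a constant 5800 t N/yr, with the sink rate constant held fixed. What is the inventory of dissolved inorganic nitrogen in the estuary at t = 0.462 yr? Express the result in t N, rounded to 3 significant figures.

1800 t N

The sink rate constant is k = F₀/M₀ = 5160/1640 = 3.146 yr⁻¹.
Solving dM/dt = F₁ − kM with M(0) = M₀ gives M(t) = F₁/k + (M₀ − F₁/k)·e^(−kt).
F₁/k = 5800/3.146 = 1843.4 t N; kt = 3.146 × 0.462 = 1.454, e^(−kt) = 0.2337.
M(0.462) = 1843.4 + (1640 − 1843.4) × 0.2337 = 1843.4 − 47.54 = 1795.9 t N.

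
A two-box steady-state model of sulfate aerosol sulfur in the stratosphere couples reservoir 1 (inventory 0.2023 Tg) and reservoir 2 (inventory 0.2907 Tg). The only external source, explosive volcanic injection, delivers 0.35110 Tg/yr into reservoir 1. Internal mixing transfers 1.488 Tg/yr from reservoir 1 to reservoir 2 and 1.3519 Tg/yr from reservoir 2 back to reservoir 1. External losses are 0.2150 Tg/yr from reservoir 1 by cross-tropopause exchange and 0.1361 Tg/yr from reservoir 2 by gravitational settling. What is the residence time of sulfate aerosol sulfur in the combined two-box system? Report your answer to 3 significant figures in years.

Residence time in the combined system uses the total inventory and the total *external* removal — internal exchanges between the two boxes cancel.
M_total = 0.2023 + 0.2907 = 0.49300 Tg.
ΣF_external_out = 0.2150 + 0.1361 = 0.35110 Tg/yr.
τ = M_total / ΣF_ext = 0.49300 / 0.35110 = 1.404 yr.

1.40 yr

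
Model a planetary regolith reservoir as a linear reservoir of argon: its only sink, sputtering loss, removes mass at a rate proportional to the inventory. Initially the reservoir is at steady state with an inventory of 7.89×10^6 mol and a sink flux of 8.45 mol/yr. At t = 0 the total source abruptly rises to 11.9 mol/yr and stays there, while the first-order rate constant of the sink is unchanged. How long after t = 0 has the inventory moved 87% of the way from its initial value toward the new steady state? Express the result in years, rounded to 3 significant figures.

1.91×10^6 yr

τ = M₀/F₀ = 7.89×10^6/8.45 = 933700 yr.
The remaining gap fraction is e^(−t/τ); 87% covered ⇒ e^(−t/τ) = 0.130.
t = −τ ln(0.130) = 933700 × 2.040 = 1.905×10^6 yr.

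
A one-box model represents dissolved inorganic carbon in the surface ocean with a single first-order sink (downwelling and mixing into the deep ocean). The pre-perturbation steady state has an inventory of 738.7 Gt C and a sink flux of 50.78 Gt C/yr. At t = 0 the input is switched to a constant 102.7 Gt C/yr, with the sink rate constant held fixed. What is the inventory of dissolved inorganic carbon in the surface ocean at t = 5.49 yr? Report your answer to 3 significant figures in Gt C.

976 Gt C

The sink rate constant is k = F₀/M₀ = 50.78/738.7 = 0.06874 yr⁻¹.
Solving dM/dt = F₁ − kM with M(0) = M₀ gives M(t) = F₁/k + (M₀ − F₁/k)·e^(−kt).
F₁/k = 102.7/0.06874 = 1494.0 Gt C; kt = 0.06874 × 5.49 = 0.3774, e^(−kt) = 0.6856.
M(5.49) = 1494.0 + (738.7 − 1494.0) × 0.6856 = 1494.0 − 517.9 = 976.13 Gt C.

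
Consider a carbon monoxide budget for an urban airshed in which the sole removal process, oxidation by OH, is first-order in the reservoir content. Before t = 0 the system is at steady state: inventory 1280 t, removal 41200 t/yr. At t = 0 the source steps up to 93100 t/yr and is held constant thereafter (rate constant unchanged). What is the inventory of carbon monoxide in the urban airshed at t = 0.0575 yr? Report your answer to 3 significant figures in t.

Residence time τ = M₀/F₀ = 0.03107 yr. The eventual steady state is M_∞ = M₀·(F₁/F₀) = 1280 × 93100/41200 = 2892.4 t.
The anomaly ΔM(t) = M(t) − M_∞ decays as ΔM₀·e^(−t/τ) with ΔM₀ = 1280 − 2892.4 = −1612 t.
At t = 0.0575 yr, e^(−t/τ) = e^(−1.851) = 0.1571, so ΔM = −253.3 t and M = 2892.4 − 253.3 = 2639.1 t.

2640 t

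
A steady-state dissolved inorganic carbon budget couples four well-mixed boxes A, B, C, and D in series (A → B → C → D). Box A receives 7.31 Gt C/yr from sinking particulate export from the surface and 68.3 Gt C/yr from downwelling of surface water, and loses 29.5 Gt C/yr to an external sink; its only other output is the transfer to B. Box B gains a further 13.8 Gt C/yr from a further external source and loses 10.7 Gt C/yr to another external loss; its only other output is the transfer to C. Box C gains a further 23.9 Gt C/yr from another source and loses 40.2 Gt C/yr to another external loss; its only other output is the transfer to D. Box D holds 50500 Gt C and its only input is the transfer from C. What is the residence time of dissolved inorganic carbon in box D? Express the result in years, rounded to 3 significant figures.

1530 yr

Box A: F(A→B) = (7.31 + 68.3) − 29.5 = 46.110 Gt C/yr.
Box B: F(B→C) = (46.110 + 13.8) − 10.7 = 49.210 Gt C/yr.
Box C: F(C→D) = (49.210 + 23.9) − 40.2 = 32.910 Gt C/yr.
Box D throughput = its input = 32.910 Gt C/yr; τ = 50500 / 32.910 = 1534 yr.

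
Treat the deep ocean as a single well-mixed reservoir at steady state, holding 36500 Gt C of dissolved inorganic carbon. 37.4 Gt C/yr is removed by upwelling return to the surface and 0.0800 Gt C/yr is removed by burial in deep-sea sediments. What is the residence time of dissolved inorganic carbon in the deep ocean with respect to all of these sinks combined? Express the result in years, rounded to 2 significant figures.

970 yr

Total removal flux = 37.4 + 0.0800 = 37.480 Gt C/yr.
τ = M / ΣF_out = 36500 / 37.480 = 973.9 yr.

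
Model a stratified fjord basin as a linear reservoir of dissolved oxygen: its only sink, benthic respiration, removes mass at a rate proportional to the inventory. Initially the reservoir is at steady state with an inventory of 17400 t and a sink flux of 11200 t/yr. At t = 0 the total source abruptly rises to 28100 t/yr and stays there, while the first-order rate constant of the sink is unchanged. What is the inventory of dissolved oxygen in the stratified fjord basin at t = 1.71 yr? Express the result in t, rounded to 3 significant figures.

34900 t

The sink rate constant is k = F₀/M₀ = 11200/17400 = 0.6437 yr⁻¹.
Solving dM/dt = F₁ − kM with M(0) = M₀ gives M(t) = F₁/k + (M₀ − F₁/k)·e^(−kt).
F₁/k = 28100/0.6437 = 43655 t; kt = 0.6437 × 1.71 = 1.101, e^(−kt) = 0.3326.
M(1.71) = 43655 + (17400 − 43655) × 0.3326 = 43655 − 8734 = 34922 t.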